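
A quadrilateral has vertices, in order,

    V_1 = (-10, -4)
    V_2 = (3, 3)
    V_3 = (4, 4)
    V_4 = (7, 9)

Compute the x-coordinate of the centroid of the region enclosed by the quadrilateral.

Apply Gauss's area formula. First the cross-terms c_i = x_i·y_{i+1} − x_{i+1}·y_i:
  -18, 0, 8, 62  ⇒  2A = 52, A = 26.
Then Σ (x_i + x_{i+1})·c_i = 28, so x̄ = 28 / (6·26) = 7/39.

7/39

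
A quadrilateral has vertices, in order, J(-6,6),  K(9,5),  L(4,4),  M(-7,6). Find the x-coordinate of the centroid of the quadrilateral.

61/33

Apply Gauss's area formula. First the cross-terms c_i = x_i·y_{i+1} − x_{i+1}·y_i:
  -84, 16, 52, -6  ⇒  2A = -22, A = -11.
Then Σ (x_i + x_{i+1})·c_i = -122, so x̄ = -122 / (6·(-11)) = 61/33.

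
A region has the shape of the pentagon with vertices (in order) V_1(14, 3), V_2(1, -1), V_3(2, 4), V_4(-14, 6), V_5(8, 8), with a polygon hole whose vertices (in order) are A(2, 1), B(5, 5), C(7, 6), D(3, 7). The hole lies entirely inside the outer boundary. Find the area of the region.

85.5

Outer boundary:
Apply the shoelace formula: 2A = Σ (x_i·y_{i+1} − x_{i+1}·y_i), indices taken mod 5.
Σ = (-17) + (6) + (68) + (-160) + (-88) = -191
Area = |Σ|/2 = 95.5.
Hole:
Apply the surveyor's formula: 2A = Σ (x_i·y_{i+1} − x_{i+1}·y_i), indices taken mod 4.
A→B: (2)(5) − (5)(1) = 5
B→C: (5)(6) − (7)(5) = -5
C→D: (7)(7) − (3)(6) = 31
D→A: (3)(1) − (2)(7) = -11
Σ = 20
Area = |Σ|/2 = 10.
Net area = 95.5 − 10 = 85.5.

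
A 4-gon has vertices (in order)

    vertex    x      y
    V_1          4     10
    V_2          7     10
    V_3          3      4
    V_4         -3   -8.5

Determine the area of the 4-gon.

Apply the surveyor's formula: 2A = Σ (x_i·y_{i+1} − x_{i+1}·y_i), indices taken mod 4.
Σ = (-30) + (-2) + (-13.5) + (4) = -41.5
Area = |Σ|/2 = 20.75.

20.75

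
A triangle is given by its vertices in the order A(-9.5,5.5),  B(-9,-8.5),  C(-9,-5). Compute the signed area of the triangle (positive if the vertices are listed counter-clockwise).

Apply Gauss's area formula: 2A = Σ (x_i·y_{i+1} − x_{i+1}·y_i), indices taken mod 3.
A→B: (-9.5)(-8.5) − (-9)(5.5) = 130.25
B→C: (-9)(-5) − (-9)(-8.5) = -31.5
C→A: (-9)(5.5) − (-9.5)(-5) = -97
Σ = 1.75
Signed area = Σ/2 = 0.875 (positive ⇒ counter-clockwise traversal).

0.875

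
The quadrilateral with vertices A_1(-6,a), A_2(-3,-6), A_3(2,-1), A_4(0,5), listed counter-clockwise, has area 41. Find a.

Write out the shoelace sum; only the two edges meeting at A_1 involve a:
2·Area = [(0·a − (-6)·5) + ((-6)·(-6) − (-3)·a)] + 25
       = 3·a + 91 = 82
⇒ a = -3.

-3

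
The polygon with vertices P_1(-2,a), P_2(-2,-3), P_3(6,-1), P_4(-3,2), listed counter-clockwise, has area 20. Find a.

-1

Write out the shoelace sum; only the two edges meeting at P_1 involve a:
2·Area = [((-3)·a − (-2)·2) + ((-2)·(-3) − (-2)·a)] + 29
       = -1·a + 39 = 40
⇒ a = -1.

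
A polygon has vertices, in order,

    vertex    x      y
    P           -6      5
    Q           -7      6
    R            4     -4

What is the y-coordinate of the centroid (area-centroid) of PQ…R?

Apply the shoelace formula. First the cross-terms c_i = x_i·y_{i+1} − x_{i+1}·y_i:
  -1, 4, -4  ⇒  2A = -1, A = -0.5.
Then Σ (y_i + y_{i+1})·c_i = -7, so ȳ = -7 / (6·(-0.5)) = 7/3.

7/3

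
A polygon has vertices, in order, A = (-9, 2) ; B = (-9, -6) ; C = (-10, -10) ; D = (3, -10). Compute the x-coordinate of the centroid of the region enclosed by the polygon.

-568/111

Apply the shoelace formula. First the cross-terms c_i = x_i·y_{i+1} − x_{i+1}·y_i:
  72, 30, 130, -84  ⇒  2A = 148, A = 74.
Then Σ (x_i + x_{i+1})·c_i = -2272, so x̄ = -2272 / (6·74) = -568/111.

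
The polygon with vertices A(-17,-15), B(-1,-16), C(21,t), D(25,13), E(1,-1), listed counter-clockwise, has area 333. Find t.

5

The doubled signed area Σ (x_i y_{i+1} − x_{i+1} y_i) is linear in t.
With t=0 it equals 796; the coefficient of t is -26 (from the two edges through C).
So -26·t + 796 = 2·333 = 666 ⇒ t = 5.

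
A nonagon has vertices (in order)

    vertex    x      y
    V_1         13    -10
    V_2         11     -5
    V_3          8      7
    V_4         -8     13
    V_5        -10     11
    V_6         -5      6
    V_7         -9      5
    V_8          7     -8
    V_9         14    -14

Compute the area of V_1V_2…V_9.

Apply the shoelace (surveyor's) formula: 2A = Σ (x_i·y_{i+1} − x_{i+1}·y_i), indices taken mod 9.
Σ = (45) + (117) + (160) + (42) + (-5) + (29) + (37) + (14) + (42) = 481
Area = |Σ|/2 = 240.5.

240.5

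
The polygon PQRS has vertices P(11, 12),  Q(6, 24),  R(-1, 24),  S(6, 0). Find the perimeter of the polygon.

58

|PQ| = √((-5)² + (12)²) = √169 = 13
|QR| = √((-7)² + (0)²) = √49 = 7
|RS| = √((7)² + (-24)²) = √625 = 25
|SP| = √((5)² + (12)²) = √169 = 13
Perimeter = 13 + 7 + 25 + 13 = 58.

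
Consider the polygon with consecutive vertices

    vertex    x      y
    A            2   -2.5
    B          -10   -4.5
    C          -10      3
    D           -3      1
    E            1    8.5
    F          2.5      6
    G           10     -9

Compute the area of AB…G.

Apply Gauss's area formula: 2A = Σ (x_i·y_{i+1} − x_{i+1}·y_i), indices taken mod 7.
Cross-terms: -34, -75, -1, -26.5, -15.25, -82.5, -7  ⇒  Σ = -241.25
Area = |Σ|/2 = 120.625.

120.625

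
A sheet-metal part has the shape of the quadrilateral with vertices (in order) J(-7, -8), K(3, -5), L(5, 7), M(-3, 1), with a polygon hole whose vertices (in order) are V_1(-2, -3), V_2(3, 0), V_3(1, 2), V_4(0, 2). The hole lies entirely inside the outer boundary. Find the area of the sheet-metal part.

70.5

Outer boundary:
Cross-terms: 59, 46, 26, 31  ⇒  Σ = 162
Area = |Σ|/2 = 81.
Hole:
Apply the surveyor's formula: 2A = Σ (x_i·y_{i+1} − x_{i+1}·y_i), indices taken mod 4.
Σ = (9) + (6) + (2) + (4) = 21
Area = |Σ|/2 = 10.5.
Net area = 81 − 10.5 = 70.5.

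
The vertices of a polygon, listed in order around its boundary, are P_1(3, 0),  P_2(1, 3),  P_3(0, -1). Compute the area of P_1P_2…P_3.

5.5

Apply the surveyor's formula: 2A = Σ (x_i·y_{i+1} − x_{i+1}·y_i), indices taken mod 3.
Σ = (9) + (-1) + (3) = 11
Area = |Σ|/2 = 5.5.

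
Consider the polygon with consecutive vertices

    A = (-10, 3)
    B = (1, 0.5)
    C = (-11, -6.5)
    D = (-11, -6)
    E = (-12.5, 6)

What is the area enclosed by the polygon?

Apply the shoelace formula: 2A = Σ (x_i·y_{i+1} − x_{i+1}·y_i), indices taken mod 5.
Σ = (-8) + (-1) + (-5.5) + (-141) + (22.5) = -133
Area = |Σ|/2 = 66.5.

66.5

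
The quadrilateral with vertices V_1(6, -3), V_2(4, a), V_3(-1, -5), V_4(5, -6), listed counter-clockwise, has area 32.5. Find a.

The doubled signed area Σ (x_i y_{i+1} − x_{i+1} y_i) is linear in a.
With a=0 it equals 44; the coefficient of a is 7 (from the two edges through V_2).
So 7·a + 44 = 2·32.5 = 65 ⇒ a = 3.

3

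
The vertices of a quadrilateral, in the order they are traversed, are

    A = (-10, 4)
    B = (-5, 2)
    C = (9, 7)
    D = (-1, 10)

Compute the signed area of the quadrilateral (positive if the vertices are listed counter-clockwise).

70

Cross-terms: 0, -53, 97, 96  ⇒  Σ = 140
Signed area = Σ/2 = 70 (positive ⇒ counter-clockwise traversal).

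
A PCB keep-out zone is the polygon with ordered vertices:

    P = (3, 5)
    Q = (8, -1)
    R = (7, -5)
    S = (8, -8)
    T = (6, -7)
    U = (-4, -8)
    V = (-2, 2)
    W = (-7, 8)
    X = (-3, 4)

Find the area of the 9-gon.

Apply the surveyor's formula: 2A = Σ (x_i·y_{i+1} − x_{i+1}·y_i), indices taken mod 9.
Σ = (-43) + (-33) + (-16) + (-8) + (-76) + (-24) + (-2) + (-4) + (-27) = -233
Area = |Σ|/2 = 116.5.

116.5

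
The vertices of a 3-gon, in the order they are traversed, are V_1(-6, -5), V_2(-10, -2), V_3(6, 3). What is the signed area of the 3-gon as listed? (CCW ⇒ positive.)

Apply the shoelace formula: 2A = Σ (x_i·y_{i+1} − x_{i+1}·y_i), indices taken mod 3.
Σ = (-38) + (-18) + (-12) = -68
Signed area = Σ/2 = -34 (negative ⇒ clockwise traversal).

-34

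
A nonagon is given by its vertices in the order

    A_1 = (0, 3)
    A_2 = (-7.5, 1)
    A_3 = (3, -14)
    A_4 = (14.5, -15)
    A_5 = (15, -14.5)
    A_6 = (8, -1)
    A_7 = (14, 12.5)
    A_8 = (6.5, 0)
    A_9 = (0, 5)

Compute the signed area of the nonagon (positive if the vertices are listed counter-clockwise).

231.75

Apply the shoelace formula: 2A = Σ (x_i·y_{i+1} − x_{i+1}·y_i), indices taken mod 9.
Σ = (22.5) + (102) + (158) + (14.75) + (101) + (114) + (-81.25) + (32.5) + (0) = 463.5
Signed area = Σ/2 = 231.75 (positive ⇒ counter-clockwise traversal).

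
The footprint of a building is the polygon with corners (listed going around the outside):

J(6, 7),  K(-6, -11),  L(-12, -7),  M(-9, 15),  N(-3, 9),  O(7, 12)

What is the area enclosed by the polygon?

Apply Gauss's area formula: 2A = Σ (x_i·y_{i+1} − x_{i+1}·y_i), indices taken mod 6.
J→K: (6)(-11) − (-6)(7) = -24
K→L: (-6)(-7) − (-12)(-11) = -90
L→M: (-12)(15) − (-9)(-7) = -243
M→N: (-9)(9) − (-3)(15) = -36
N→O: (-3)(12) − (7)(9) = -99
O→J: (7)(7) − (6)(12) = -23
Σ = -515
Area = |Σ|/2 = 257.5.

257.5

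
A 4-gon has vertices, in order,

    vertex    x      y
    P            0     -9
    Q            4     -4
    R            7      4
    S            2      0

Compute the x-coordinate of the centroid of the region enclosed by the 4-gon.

260/81

Apply the surveyor's formula. First the cross-terms c_i = x_i·y_{i+1} − x_{i+1}·y_i:
  36, 44, -8, -18  ⇒  2A = 54, A = 27.
Then Σ (x_i + x_{i+1})·c_i = 520, so x̄ = 520 / (6·27) = 260/81.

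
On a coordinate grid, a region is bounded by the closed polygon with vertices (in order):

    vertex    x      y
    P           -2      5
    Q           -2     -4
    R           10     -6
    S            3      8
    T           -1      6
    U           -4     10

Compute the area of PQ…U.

104

Σ = (18) + (52) + (98) + (26) + (14) + (0) = 208
Area = |Σ|/2 = 104.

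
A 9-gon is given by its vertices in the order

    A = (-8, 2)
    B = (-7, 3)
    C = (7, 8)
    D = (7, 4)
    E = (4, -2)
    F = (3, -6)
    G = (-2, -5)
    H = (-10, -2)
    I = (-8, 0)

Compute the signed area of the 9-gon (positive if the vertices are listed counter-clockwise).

-134

Apply the shoelace (surveyor's) formula: 2A = Σ (x_i·y_{i+1} − x_{i+1}·y_i), indices taken mod 9.
Cross-terms: -10, -77, -28, -30, -18, -27, -46, -16, -16  ⇒  Σ = -268
Signed area = Σ/2 = -134 (negative ⇒ clockwise traversal).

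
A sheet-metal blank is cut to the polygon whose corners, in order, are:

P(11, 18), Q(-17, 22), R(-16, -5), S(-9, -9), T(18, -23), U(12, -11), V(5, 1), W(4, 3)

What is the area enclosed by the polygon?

Apply the shoelace (surveyor's) formula: 2A = Σ (x_i·y_{i+1} − x_{i+1}·y_i), indices taken mod 8.
Σ = (548) + (437) + (99) + (369) + (78) + (67) + (11) + (39) = 1648
Area = |Σ|/2 = 824.

824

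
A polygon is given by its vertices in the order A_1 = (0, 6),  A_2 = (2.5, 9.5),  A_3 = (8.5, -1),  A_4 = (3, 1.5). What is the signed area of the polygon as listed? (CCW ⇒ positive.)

-32.25

Apply the shoelace (surveyor's) formula: 2A = Σ (x_i·y_{i+1} − x_{i+1}·y_i), indices taken mod 4.
Σ = (-15) + (-83.25) + (15.75) + (18) = -64.5
Signed area = Σ/2 = -32.25 (negative ⇒ clockwise traversal).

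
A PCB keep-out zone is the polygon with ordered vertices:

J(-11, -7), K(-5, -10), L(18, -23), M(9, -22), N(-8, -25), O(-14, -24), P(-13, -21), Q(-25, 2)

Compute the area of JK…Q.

Cross-terms: 75, 295, -189, -401, -158, -18, -551, 197  ⇒  Σ = -750
Area = |Σ|/2 = 375.

375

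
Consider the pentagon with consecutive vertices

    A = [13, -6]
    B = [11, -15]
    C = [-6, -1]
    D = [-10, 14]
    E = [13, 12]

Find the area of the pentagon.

Σ = (-129) + (-101) + (-94) + (-302) + (-234) = -860
Area = |Σ|/2 = 430.

430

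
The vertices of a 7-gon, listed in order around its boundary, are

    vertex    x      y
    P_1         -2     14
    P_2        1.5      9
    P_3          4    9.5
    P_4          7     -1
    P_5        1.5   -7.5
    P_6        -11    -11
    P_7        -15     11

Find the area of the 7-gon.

Apply the shoelace formula: 2A = Σ (x_i·y_{i+1} − x_{i+1}·y_i), indices taken mod 7.
Σ = (-39) + (-21.75) + (-70.5) + (-51) + (-99) + (-286) + (-188) = -755.25
Area = |Σ|/2 = 377.625.

377.625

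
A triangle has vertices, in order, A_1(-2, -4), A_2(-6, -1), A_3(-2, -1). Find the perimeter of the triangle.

|A_1A_2| = √((-4)² + (3)²) = √25 = 5
|A_2A_3| = √((4)² + (0)²) = √16 = 4
|A_3A_1| = √((0)² + (-3)²) = √9 = 3
Perimeter = 5 + 4 + 3 = 12.

12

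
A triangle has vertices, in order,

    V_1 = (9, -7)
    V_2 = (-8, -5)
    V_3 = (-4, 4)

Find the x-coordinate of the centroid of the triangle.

-1

Apply Gauss's area formula. First the cross-terms c_i = x_i·y_{i+1} − x_{i+1}·y_i:
  -101, -52, -8  ⇒  2A = -161, A = -80.5.
Then Σ (x_i + x_{i+1})·c_i = 483, so x̄ = 483 / (6·(-80.5)) = -1.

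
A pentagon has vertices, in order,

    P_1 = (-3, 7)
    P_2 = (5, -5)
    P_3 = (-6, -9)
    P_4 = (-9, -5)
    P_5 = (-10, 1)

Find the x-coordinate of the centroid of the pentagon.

Apply the shoelace (surveyor's) formula. First the cross-terms c_i = x_i·y_{i+1} − x_{i+1}·y_i:
  -20, -75, -51, -59, -67  ⇒  2A = -272, A = -136.
Then Σ (x_i + x_{i+1})·c_i = 2792, so x̄ = 2792 / (6·(-136)) = -349/102.

-349/102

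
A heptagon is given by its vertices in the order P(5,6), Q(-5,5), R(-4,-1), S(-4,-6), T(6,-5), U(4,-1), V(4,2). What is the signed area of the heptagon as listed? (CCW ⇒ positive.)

98

Apply Gauss's area formula: 2A = Σ (x_i·y_{i+1} − x_{i+1}·y_i), indices taken mod 7.
P→Q: (5)(5) − (-5)(6) = 55
Q→R: (-5)(-1) − (-4)(5) = 25
R→S: (-4)(-6) − (-4)(-1) = 20
S→T: (-4)(-5) − (6)(-6) = 56
T→U: (6)(-1) − (4)(-5) = 14
U→V: (4)(2) − (4)(-1) = 12
V→P: (4)(6) − (5)(2) = 14
Σ = 196
Signed area = Σ/2 = 98 (positive ⇒ counter-clockwise traversal).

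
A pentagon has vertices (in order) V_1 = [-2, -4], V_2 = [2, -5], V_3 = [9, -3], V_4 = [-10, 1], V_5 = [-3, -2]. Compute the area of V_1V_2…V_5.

33.5

V_1→V_2: (-2)(-5) − (2)(-4) = 18
V_2→V_3: (2)(-3) − (9)(-5) = 39
V_3→V_4: (9)(1) − (-10)(-3) = -21
V_4→V_5: (-10)(-2) − (-3)(1) = 23
V_5→V_1: (-3)(-4) − (-2)(-2) = 8
Σ = 67
Area = |Σ|/2 = 33.5.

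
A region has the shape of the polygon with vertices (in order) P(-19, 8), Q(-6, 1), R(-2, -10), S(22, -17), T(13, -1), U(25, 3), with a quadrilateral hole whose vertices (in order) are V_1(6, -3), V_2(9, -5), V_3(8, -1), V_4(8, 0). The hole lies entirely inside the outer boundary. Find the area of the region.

Outer boundary:
Apply Gauss's area formula: 2A = Σ (x_i·y_{i+1} − x_{i+1}·y_i), indices taken mod 6.
Σ = (29) + (62) + (254) + (199) + (64) + (257) = 865
Area = |Σ|/2 = 432.5.
Hole:
Cross-terms: -3, 31, 8, -24  ⇒  Σ = 12
Area = |Σ|/2 = 6.
Net area = 432.5 − 6 = 426.5.

426.5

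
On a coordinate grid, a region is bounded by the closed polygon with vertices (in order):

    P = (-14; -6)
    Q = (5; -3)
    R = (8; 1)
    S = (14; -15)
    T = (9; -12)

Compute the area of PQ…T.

144

Apply the shoelace formula: 2A = Σ (x_i·y_{i+1} − x_{i+1}·y_i), indices taken mod 5.
P→Q: (-14)(-3) − (5)(-6) = 72
Q→R: (5)(1) − (8)(-3) = 29
R→S: (8)(-15) − (14)(1) = -134
S→T: (14)(-12) − (9)(-15) = -33
T→P: (9)(-6) − (-14)(-12) = -222
Σ = -288
Area = |Σ|/2 = 144.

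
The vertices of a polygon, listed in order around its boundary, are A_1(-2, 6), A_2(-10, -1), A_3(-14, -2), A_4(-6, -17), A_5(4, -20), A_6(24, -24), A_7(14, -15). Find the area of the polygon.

448

Apply the surveyor's formula: 2A = Σ (x_i·y_{i+1} − x_{i+1}·y_i), indices taken mod 7.
A_1→A_2: (-2)(-1) − (-10)(6) = 62
A_2→A_3: (-10)(-2) − (-14)(-1) = 6
A_3→A_4: (-14)(-17) − (-6)(-2) = 226
A_4→A_5: (-6)(-20) − (4)(-17) = 188
A_5→A_6: (4)(-24) − (24)(-20) = 384
A_6→A_7: (24)(-15) − (14)(-24) = -24
A_7→A_1: (14)(6) − (-2)(-15) = 54
Σ = 896
Area = |Σ|/2 = 448.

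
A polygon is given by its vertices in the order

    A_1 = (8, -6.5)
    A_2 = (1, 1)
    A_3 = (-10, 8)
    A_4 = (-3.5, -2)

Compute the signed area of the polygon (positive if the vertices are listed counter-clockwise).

59.625

Apply the shoelace formula: 2A = Σ (x_i·y_{i+1} − x_{i+1}·y_i), indices taken mod 4.
Cross-terms: 14.5, 18, 48, 38.75  ⇒  Σ = 119.25
Signed area = Σ/2 = 59.625 (positive ⇒ counter-clockwise traversal).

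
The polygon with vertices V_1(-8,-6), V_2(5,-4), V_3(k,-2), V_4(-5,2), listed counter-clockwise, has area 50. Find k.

2

Write out the shoelace sum; only the two edges meeting at V_3 involve k:
2·Area = [(5·(-2) − k·(-4)) + (k·2 − (-5)·(-2))] + 108
       = 6·k + 88 = 100
⇒ k = 2.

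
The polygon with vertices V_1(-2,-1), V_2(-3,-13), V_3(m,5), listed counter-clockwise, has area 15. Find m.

1

Write out the shoelace sum; only the two edges meeting at V_3 involve m:
2·Area = [((-3)·5 − m·(-13)) + (m·(-1) − (-2)·5)] + 23
       = 12·m + 18 = 30
⇒ m = 1.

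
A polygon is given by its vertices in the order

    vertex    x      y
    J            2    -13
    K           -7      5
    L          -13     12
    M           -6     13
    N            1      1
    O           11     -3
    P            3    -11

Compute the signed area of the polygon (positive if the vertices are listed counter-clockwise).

-179.5

Apply Gauss's area formula: 2A = Σ (x_i·y_{i+1} − x_{i+1}·y_i), indices taken mod 7.
Cross-terms: -81, -19, -97, -19, -14, -112, -17  ⇒  Σ = -359
Signed area = Σ/2 = -179.5 (negative ⇒ clockwise traversal).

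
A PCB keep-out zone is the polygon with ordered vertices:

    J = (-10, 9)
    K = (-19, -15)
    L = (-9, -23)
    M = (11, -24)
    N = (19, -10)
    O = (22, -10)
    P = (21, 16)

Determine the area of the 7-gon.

J→K: (-10)(-15) − (-19)(9) = 321
K→L: (-19)(-23) − (-9)(-15) = 302
L→M: (-9)(-24) − (11)(-23) = 469
M→N: (11)(-10) − (19)(-24) = 346
N→O: (19)(-10) − (22)(-10) = 30
O→P: (22)(16) − (21)(-10) = 562
P→J: (21)(9) − (-10)(16) = 349
Σ = 2379
Area = |Σ|/2 = 1189.5.

1189.5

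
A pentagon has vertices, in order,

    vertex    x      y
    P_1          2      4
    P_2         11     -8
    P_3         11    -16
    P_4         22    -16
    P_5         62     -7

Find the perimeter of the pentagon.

136

|P_1P_2| = √((9)² + (-12)²) = √225 = 15
|P_2P_3| = √((0)² + (-8)²) = √64 = 8
|P_3P_4| = √((11)² + (0)²) = √121 = 11
|P_4P_5| = √((40)² + (9)²) = √1681 = 41
|P_5P_1| = √((-60)² + (11)²) = √3721 = 61
Perimeter = 15 + 8 + 11 + 41 + 61 = 136.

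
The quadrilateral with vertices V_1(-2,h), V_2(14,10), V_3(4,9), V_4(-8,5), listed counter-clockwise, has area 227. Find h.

The doubled signed area Σ (x_i y_{i+1} − x_{i+1} y_i) is linear in h.
With h=0 it equals 168; the coefficient of h is -22 (from the two edges through V_1).
So -22·h + 168 = 2·227 = 454 ⇒ h = -13.

-13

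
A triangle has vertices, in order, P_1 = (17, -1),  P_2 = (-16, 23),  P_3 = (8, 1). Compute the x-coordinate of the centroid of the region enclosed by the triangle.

3

Apply Gauss's area formula. First the cross-terms c_i = x_i·y_{i+1} − x_{i+1}·y_i:
  375, -200, -25  ⇒  2A = 150, A = 75.
Then Σ (x_i + x_{i+1})·c_i = 1350, so x̄ = 1350 / (6·75) = 3.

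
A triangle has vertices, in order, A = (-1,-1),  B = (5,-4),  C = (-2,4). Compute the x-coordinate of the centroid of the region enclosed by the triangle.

2/3

Apply the surveyor's formula. First the cross-terms c_i = x_i·y_{i+1} − x_{i+1}·y_i:
  9, 12, 6  ⇒  2A = 27, A = 13.5.
Then Σ (x_i + x_{i+1})·c_i = 54, so x̄ = 54 / (6·13.5) = 2/3.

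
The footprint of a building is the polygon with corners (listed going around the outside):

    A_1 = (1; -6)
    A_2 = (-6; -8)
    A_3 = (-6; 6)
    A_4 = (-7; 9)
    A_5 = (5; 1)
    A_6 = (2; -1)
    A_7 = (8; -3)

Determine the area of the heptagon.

Apply the shoelace formula: 2A = Σ (x_i·y_{i+1} − x_{i+1}·y_i), indices taken mod 7.
A_1→A_2: (1)(-8) − (-6)(-6) = -44
A_2→A_3: (-6)(6) − (-6)(-8) = -84
A_3→A_4: (-6)(9) − (-7)(6) = -12
A_4→A_5: (-7)(1) − (5)(9) = -52
A_5→A_6: (5)(-1) − (2)(1) = -7
A_6→A_7: (2)(-3) − (8)(-1) = 2
A_7→A_1: (8)(-6) − (1)(-3) = -45
Σ = -242
Area = |Σ|/2 = 121.

121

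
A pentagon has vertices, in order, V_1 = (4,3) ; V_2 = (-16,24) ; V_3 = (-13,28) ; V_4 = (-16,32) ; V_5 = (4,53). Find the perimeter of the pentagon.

|V_1V_2| = √((-20)² + (21)²) = √841 = 29
|V_2V_3| = √((3)² + (4)²) = √25 = 5
|V_3V_4| = √((-3)² + (4)²) = √25 = 5
|V_4V_5| = √((20)² + (21)²) = √841 = 29
|V_5V_1| = √((0)² + (-50)²) = √2500 = 50
Perimeter = 29 + 5 + 5 + 29 + 50 = 118.

118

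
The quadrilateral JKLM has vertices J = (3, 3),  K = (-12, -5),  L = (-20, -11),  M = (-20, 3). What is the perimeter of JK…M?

64

|JK| = √((-15)² + (-8)²) = √289 = 17
|KL| = √((-8)² + (-6)²) = √100 = 10
|LM| = √((0)² + (14)²) = √196 = 14
|MJ| = √((23)² + (0)²) = √529 = 23
Perimeter = 17 + 10 + 14 + 23 = 64.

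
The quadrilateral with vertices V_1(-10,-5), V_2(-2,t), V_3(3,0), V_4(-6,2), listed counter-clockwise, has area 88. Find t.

-10

Write out the shoelace sum; only the two edges meeting at V_2 involve t:
2·Area = [((-10)·t − (-2)·(-5)) + ((-2)·0 − 3·t)] + 56
       = -13·t + 46 = 176
⇒ t = -10.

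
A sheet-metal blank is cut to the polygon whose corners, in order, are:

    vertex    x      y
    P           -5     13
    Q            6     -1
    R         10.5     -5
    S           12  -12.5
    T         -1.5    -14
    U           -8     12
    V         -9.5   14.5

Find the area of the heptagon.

Apply the shoelace (surveyor's) formula: 2A = Σ (x_i·y_{i+1} − x_{i+1}·y_i), indices taken mod 7.
Cross-terms: -73, -19.5, -71.25, -186.75, -130, -2, -51  ⇒  Σ = -533.5
Area = |Σ|/2 = 266.75.

266.75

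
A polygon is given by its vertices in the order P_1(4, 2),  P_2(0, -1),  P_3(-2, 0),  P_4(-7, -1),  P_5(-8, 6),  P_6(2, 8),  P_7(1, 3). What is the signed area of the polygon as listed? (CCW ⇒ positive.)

-71

Apply the shoelace formula: 2A = Σ (x_i·y_{i+1} − x_{i+1}·y_i), indices taken mod 7.
Cross-terms: -4, -2, 2, -50, -76, -2, -10  ⇒  Σ = -142
Signed area = Σ/2 = -71 (negative ⇒ clockwise traversal).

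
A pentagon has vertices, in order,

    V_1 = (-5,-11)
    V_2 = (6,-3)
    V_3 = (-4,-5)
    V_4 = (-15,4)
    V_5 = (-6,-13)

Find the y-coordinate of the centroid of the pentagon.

Apply the shoelace formula. First the cross-terms c_i = x_i·y_{i+1} − x_{i+1}·y_i:
  81, -42, -91, 219, 1  ⇒  2A = 168, A = 84.
Then Σ (y_i + y_{i+1})·c_i = -2702, so ȳ = -2702 / (6·84) = -193/36.

-193/36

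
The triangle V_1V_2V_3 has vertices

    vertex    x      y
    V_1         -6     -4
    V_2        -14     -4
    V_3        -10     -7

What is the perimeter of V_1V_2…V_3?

|V_1V_2| = √((-8)² + (0)²) = √64 = 8
|V_2V_3| = √((4)² + (-3)²) = √25 = 5
|V_3V_1| = √((4)² + (3)²) = √25 = 5
Perimeter = 8 + 5 + 5 = 18.

18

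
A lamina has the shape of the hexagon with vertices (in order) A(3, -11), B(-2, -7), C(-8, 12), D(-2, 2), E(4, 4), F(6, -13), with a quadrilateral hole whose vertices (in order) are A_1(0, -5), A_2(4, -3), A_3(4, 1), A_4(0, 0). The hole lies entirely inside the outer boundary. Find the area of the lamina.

99

Outer boundary:
Apply the shoelace formula: 2A = Σ (x_i·y_{i+1} − x_{i+1}·y_i), indices taken mod 6.
Σ = (-43) + (-80) + (8) + (-16) + (-76) + (-27) = -234
Area = |Σ|/2 = 117.
Hole:
Apply Gauss's area formula: 2A = Σ (x_i·y_{i+1} − x_{i+1}·y_i), indices taken mod 4.
Σ = (20) + (16) + (0) + (0) = 36
Area = |Σ|/2 = 18.
Net area = 117 − 18 = 99.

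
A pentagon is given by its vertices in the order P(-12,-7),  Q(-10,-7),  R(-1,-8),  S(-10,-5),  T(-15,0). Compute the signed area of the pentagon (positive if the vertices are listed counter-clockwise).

21

Σ = (14) + (73) + (-75) + (-75) + (105) = 42
Signed area = Σ/2 = 21 (positive ⇒ counter-clockwise traversal).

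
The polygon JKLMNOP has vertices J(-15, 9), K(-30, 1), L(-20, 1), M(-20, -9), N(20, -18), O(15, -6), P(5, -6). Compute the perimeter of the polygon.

126

|JK| = √((-15)² + (-8)²) = √289 = 17
|KL| = √((10)² + (0)²) = √100 = 10
|LM| = √((0)² + (-10)²) = √100 = 10
|MN| = √((40)² + (-9)²) = √1681 = 41
|NO| = √((-5)² + (12)²) = √169 = 13
|OP| = √((-10)² + (0)²) = √100 = 10
|PJ| = √((-20)² + (15)²) = √625 = 25
Perimeter = 17 + 10 + 10 + 41 + 13 + 10 + 25 = 126.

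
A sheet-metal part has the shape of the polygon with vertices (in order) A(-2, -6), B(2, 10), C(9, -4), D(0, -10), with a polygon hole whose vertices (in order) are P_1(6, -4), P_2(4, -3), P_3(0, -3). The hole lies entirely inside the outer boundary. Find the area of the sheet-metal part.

106

Outer boundary:
Σ = (-8) + (-98) + (-90) + (-20) = -216
Area = |Σ|/2 = 108.
Hole:
Σ = (-2) + (-12) + (18) = 4
Area = |Σ|/2 = 2.
Net area = 108 − 2 = 106.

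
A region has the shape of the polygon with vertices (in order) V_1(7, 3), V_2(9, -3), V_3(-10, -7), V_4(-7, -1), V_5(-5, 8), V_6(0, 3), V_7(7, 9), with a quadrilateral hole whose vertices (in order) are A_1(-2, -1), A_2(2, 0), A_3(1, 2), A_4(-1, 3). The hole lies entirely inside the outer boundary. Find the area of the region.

150.5

Outer boundary:
Apply the surveyor's formula: 2A = Σ (x_i·y_{i+1} − x_{i+1}·y_i), indices taken mod 7.
V_1→V_2: (7)(-3) − (9)(3) = -48
V_2→V_3: (9)(-7) − (-10)(-3) = -93
V_3→V_4: (-10)(-1) − (-7)(-7) = -39
V_4→V_5: (-7)(8) − (-5)(-1) = -61
V_5→V_6: (-5)(3) − (0)(8) = -15
V_6→V_7: (0)(9) − (7)(3) = -21
V_7→V_1: (7)(3) − (7)(9) = -42
Σ = -319
Area = |Σ|/2 = 159.5.
Hole:
Apply the shoelace (surveyor's) formula: 2A = Σ (x_i·y_{i+1} − x_{i+1}·y_i), indices taken mod 4.
A_1→A_2: (-2)(0) − (2)(-1) = 2
A_2→A_3: (2)(2) − (1)(0) = 4
A_3→A_4: (1)(3) − (-1)(2) = 5
A_4→A_1: (-1)(-1) − (-2)(3) = 7
Σ = 18
Area = |Σ|/2 = 9.
Net area = 159.5 − 9 = 150.5.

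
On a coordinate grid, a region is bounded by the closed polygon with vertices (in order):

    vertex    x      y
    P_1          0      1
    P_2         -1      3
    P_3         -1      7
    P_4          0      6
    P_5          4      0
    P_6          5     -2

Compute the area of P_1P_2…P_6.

Σ = (1) + (-4) + (-6) + (-24) + (-8) + (5) = -36
Area = |Σ|/2 = 18.

18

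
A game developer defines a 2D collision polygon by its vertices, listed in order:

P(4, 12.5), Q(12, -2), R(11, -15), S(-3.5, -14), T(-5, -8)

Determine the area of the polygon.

297.5

Apply the surveyor's formula: 2A = Σ (x_i·y_{i+1} − x_{i+1}·y_i), indices taken mod 5.
P→Q: (4)(-2) − (12)(12.5) = -158
Q→R: (12)(-15) − (11)(-2) = -158
R→S: (11)(-14) − (-3.5)(-15) = -206.5
S→T: (-3.5)(-8) − (-5)(-14) = -42
T→P: (-5)(12.5) − (4)(-8) = -30.5
Σ = -595
Area = |Σ|/2 = 297.5.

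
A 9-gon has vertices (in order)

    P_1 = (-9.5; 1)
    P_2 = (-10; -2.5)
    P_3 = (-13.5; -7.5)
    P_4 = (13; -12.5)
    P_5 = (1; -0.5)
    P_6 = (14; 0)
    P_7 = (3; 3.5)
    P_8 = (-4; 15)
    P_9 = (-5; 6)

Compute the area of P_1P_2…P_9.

Apply the shoelace (surveyor's) formula: 2A = Σ (x_i·y_{i+1} − x_{i+1}·y_i), indices taken mod 9.
Σ = (33.75) + (41.25) + (266.25) + (6) + (7) + (49) + (59) + (51) + (52) = 565.25
Area = |Σ|/2 = 282.625.

282.625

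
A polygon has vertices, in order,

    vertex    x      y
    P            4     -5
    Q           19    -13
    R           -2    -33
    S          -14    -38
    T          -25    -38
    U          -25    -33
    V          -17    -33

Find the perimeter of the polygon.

|PQ| = √((15)² + (-8)²) = √289 = 17
|QR| = √((-21)² + (-20)²) = √841 = 29
|RS| = √((-12)² + (-5)²) = √169 = 13
|ST| = √((-11)² + (0)²) = √121 = 11
|TU| = √((0)² + (5)²) = √25 = 5
|UV| = √((8)² + (0)²) = √64 = 8
|VP| = √((21)² + (28)²) = √1225 = 35
Perimeter = 17 + 29 + 13 + 11 + 5 + 8 + 35 = 118.

118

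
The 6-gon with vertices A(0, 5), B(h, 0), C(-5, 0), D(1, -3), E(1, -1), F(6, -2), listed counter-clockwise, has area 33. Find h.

-3

The doubled signed area Σ (x_i y_{i+1} − x_{i+1} y_i) is linear in h.
With h=0 it equals 51; the coefficient of h is -5 (from the two edges through B).
So -5·h + 51 = 2·33 = 66 ⇒ h = -3.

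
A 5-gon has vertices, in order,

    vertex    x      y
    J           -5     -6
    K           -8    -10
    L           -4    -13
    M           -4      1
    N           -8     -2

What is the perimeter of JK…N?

34

|JK| = √((-3)² + (-4)²) = √25 = 5
|KL| = √((4)² + (-3)²) = √25 = 5
|LM| = √((0)² + (14)²) = √196 = 14
|MN| = √((-4)² + (-3)²) = √25 = 5
|NJ| = √((3)² + (-4)²) = √25 = 5
Perimeter = 5 + 5 + 14 + 5 + 5 = 34.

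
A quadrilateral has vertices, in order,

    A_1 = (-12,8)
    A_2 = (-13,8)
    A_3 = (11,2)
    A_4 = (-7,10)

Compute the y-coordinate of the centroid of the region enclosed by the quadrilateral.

Apply the shoelace formula. First the cross-terms c_i = x_i·y_{i+1} − x_{i+1}·y_i:
  8, -114, 124, 64  ⇒  2A = 82, A = 41.
Then Σ (y_i + y_{i+1})·c_i = 1628, so ȳ = 1628 / (6·41) = 814/123.

814/123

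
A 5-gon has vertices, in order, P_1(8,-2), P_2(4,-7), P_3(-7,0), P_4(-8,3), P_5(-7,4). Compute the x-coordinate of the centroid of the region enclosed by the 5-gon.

-11/147

Apply the shoelace formula. First the cross-terms c_i = x_i·y_{i+1} − x_{i+1}·y_i:
  -48, -49, -21, -11, -18  ⇒  2A = -147, A = -73.5.
Then Σ (x_i + x_{i+1})·c_i = 33, so x̄ = 33 / (6·(-73.5)) = -11/147.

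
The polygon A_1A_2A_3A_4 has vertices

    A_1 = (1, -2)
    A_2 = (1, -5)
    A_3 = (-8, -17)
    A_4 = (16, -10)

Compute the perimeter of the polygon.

60

|A_1A_2| = √((0)² + (-3)²) = √9 = 3
|A_2A_3| = √((-9)² + (-12)²) = √225 = 15
|A_3A_4| = √((24)² + (7)²) = √625 = 25
|A_4A_1| = √((-15)² + (8)²) = √289 = 17
Perimeter = 3 + 15 + 25 + 17 = 60.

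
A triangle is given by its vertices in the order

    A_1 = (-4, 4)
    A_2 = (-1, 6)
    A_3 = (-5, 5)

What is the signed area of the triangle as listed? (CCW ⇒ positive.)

A_1→A_2: (-4)(6) − (-1)(4) = -20
A_2→A_3: (-1)(5) − (-5)(6) = 25
A_3→A_1: (-5)(4) − (-4)(5) = 0
Σ = 5
Signed area = Σ/2 = 2.5 (positive ⇒ counter-clockwise traversal).

2.5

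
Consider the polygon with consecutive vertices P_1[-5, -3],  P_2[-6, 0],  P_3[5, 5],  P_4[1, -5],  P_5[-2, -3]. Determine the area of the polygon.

P_1→P_2: (-5)(0) − (-6)(-3) = -18
P_2→P_3: (-6)(5) − (5)(0) = -30
P_3→P_4: (5)(-5) − (1)(5) = -30
P_4→P_5: (1)(-3) − (-2)(-5) = -13
P_5→P_1: (-2)(-3) − (-5)(-3) = -9
Σ = -100
Area = |Σ|/2 = 50.

50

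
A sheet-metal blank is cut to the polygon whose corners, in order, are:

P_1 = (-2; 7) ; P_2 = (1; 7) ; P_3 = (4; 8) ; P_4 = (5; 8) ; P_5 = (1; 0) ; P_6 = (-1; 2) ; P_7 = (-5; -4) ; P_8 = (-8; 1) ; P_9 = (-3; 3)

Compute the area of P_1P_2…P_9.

Apply the shoelace formula: 2A = Σ (x_i·y_{i+1} − x_{i+1}·y_i), indices taken mod 9.
Σ = (-21) + (-20) + (-8) + (-8) + (2) + (14) + (-37) + (-21) + (-15) = -114
Area = |Σ|/2 = 57.

57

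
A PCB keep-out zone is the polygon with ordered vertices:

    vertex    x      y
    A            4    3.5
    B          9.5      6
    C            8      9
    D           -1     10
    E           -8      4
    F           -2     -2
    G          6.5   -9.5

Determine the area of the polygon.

Apply the shoelace formula: 2A = Σ (x_i·y_{i+1} − x_{i+1}·y_i), indices taken mod 7.
Σ = (-9.25) + (37.5) + (89) + (76) + (24) + (32) + (60.75) = 310
Area = |Σ|/2 = 155.

155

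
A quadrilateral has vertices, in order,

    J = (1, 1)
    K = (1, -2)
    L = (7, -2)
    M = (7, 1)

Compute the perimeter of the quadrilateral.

|JK| = √((0)² + (-3)²) = √9 = 3
|KL| = √((6)² + (0)²) = √36 = 6
|LM| = √((0)² + (3)²) = √9 = 3
|MJ| = √((-6)² + (0)²) = √36 = 6
Perimeter = 3 + 6 + 3 + 6 = 18.

18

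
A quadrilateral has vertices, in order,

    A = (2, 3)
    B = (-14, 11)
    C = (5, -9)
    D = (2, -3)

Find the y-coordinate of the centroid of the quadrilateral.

167/75

Apply the shoelace formula. First the cross-terms c_i = x_i·y_{i+1} − x_{i+1}·y_i:
  64, 71, 3, 12  ⇒  2A = 150, A = 75.
Then Σ (y_i + y_{i+1})·c_i = 1002, so ȳ = 1002 / (6·75) = 167/75.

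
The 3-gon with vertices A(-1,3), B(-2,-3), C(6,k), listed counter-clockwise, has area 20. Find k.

The doubled signed area Σ (x_i y_{i+1} − x_{i+1} y_i) is linear in k.
With k=0 it equals 45; the coefficient of k is -1 (from the two edges through C).
So -1·k + 45 = 2·20 = 40 ⇒ k = 5.

5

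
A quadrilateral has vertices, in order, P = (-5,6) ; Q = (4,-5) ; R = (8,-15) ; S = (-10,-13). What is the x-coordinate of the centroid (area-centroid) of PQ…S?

Apply the shoelace (surveyor's) formula. First the cross-terms c_i = x_i·y_{i+1} − x_{i+1}·y_i:
  1, -20, -254, -125  ⇒  2A = -398, A = -199.
Then Σ (x_i + x_{i+1})·c_i = 2142, so x̄ = 2142 / (6·(-199)) = -357/199.

-357/199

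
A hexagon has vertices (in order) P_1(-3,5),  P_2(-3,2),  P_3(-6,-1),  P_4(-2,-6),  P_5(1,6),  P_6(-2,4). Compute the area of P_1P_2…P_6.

35

Apply the shoelace formula: 2A = Σ (x_i·y_{i+1} − x_{i+1}·y_i), indices taken mod 6.
Σ = (9) + (15) + (34) + (-6) + (16) + (2) = 70
Area = |Σ|/2 = 35.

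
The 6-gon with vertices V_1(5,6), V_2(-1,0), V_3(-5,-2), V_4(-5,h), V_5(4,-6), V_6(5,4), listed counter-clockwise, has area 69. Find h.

-6

The doubled signed area Σ (x_i y_{i+1} − x_{i+1} y_i) is linear in h.
With h=0 it equals 84; the coefficient of h is -9 (from the two edges through V_4).
So -9·h + 84 = 2·69 = 138 ⇒ h = -6.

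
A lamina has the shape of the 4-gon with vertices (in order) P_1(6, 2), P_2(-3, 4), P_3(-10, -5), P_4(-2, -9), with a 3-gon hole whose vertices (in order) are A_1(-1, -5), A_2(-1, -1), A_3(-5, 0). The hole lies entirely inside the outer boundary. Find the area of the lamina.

99.5

Outer boundary:
Σ = (30) + (55) + (80) + (50) = 215
Area = |Σ|/2 = 107.5.
Hole:
Apply the shoelace (surveyor's) formula: 2A = Σ (x_i·y_{i+1} − x_{i+1}·y_i), indices taken mod 3.
Σ = (-4) + (-5) + (25) = 16
Area = |Σ|/2 = 8.
Net area = 107.5 − 8 = 99.5.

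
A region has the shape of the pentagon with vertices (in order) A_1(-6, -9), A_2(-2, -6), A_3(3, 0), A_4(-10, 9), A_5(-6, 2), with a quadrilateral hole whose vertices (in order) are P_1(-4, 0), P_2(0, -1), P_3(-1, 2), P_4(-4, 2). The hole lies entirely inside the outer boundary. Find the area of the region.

Outer boundary:
Σ = (18) + (18) + (27) + (34) + (66) = 163
Area = |Σ|/2 = 81.5.
Hole:
Apply the shoelace formula: 2A = Σ (x_i·y_{i+1} − x_{i+1}·y_i), indices taken mod 4.
Σ = (4) + (-1) + (6) + (8) = 17
Area = |Σ|/2 = 8.5.
Net area = 81.5 − 8.5 = 73.

73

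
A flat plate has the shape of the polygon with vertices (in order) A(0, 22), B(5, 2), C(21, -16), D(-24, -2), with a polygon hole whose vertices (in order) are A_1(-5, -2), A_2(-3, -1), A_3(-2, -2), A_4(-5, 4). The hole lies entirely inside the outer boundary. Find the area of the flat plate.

Outer boundary:
Σ = (-110) + (-122) + (-426) + (-528) = -1186
Area = |Σ|/2 = 593.
Hole:
Σ = (-1) + (4) + (-18) + (30) = 15
Area = |Σ|/2 = 7.5.
Net area = 593 − 7.5 = 585.5.

585.5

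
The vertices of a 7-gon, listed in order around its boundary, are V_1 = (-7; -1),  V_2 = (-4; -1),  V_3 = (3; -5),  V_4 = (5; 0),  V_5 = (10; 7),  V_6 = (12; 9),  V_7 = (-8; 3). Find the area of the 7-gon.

114.5

Cross-terms: 3, 23, 25, 35, 6, 108, 29  ⇒  Σ = 229
Area = |Σ|/2 = 114.5.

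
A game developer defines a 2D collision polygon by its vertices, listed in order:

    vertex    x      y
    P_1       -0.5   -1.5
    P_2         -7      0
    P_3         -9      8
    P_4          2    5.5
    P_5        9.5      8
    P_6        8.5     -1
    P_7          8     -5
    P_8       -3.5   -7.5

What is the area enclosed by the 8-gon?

Cross-terms: -10.5, -56, -65.5, -36.25, -77.5, -34.5, -77.5, 1.5  ⇒  Σ = -356.25
Area = |Σ|/2 = 178.125.

178.125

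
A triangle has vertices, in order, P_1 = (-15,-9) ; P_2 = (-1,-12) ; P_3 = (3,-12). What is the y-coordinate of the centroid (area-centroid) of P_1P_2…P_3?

Apply the surveyor's formula. First the cross-terms c_i = x_i·y_{i+1} − x_{i+1}·y_i:
  171, 48, -207  ⇒  2A = 12, A = 6.
Then Σ (y_i + y_{i+1})·c_i = -396, so ȳ = -396 / (6·6) = -11.

-11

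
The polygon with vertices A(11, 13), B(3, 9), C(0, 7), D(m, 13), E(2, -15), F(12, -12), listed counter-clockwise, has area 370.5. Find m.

Write out the shoelace sum; only the two edges meeting at D involve m:
2·Area = [(0·13 − m·7) + (m·(-15) − 2·13)] + 525
       = -22·m + 499 = 741
⇒ m = -11.

-11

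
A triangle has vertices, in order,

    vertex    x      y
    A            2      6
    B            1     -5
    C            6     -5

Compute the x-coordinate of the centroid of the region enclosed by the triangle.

3

Apply the shoelace (surveyor's) formula. First the cross-terms c_i = x_i·y_{i+1} − x_{i+1}·y_i:
  -16, 25, 46  ⇒  2A = 55, A = 27.5.
Then Σ (x_i + x_{i+1})·c_i = 495, so x̄ = 495 / (6·27.5) = 3.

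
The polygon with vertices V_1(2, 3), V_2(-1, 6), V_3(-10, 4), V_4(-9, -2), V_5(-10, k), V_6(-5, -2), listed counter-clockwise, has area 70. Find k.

-6

Write out the shoelace sum; only the two edges meeting at V_5 involve k:
2·Area = [((-9)·k − (-10)·(-2)) + ((-10)·(-2) − (-5)·k)] + 116
       = -4·k + 116 = 140
⇒ k = -6.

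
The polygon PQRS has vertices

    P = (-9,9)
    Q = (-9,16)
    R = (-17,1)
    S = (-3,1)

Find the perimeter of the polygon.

48

|PQ| = √((0)² + (7)²) = √49 = 7
|QR| = √((-8)² + (-15)²) = √289 = 17
|RS| = √((14)² + (0)²) = √196 = 14
|SP| = √((-6)² + (8)²) = √100 = 10
Perimeter = 7 + 17 + 14 + 10 = 48.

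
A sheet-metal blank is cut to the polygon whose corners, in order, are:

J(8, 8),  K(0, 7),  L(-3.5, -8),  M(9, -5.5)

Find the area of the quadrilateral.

Σ = (56) + (24.5) + (91.25) + (116) = 287.75
Area = |Σ|/2 = 143.875.

143.875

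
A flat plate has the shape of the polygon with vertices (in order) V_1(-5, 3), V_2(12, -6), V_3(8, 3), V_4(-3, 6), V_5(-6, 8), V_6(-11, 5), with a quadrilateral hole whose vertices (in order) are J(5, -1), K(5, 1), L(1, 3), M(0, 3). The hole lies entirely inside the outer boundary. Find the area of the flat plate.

92.5

Outer boundary:
Apply Gauss's area formula: 2A = Σ (x_i·y_{i+1} − x_{i+1}·y_i), indices taken mod 6.
Σ = (-6) + (84) + (57) + (12) + (58) + (-8) = 197
Area = |Σ|/2 = 98.5.
Hole:
Σ = (10) + (14) + (3) + (-15) = 12
Area = |Σ|/2 = 6.
Net area = 98.5 − 6 = 92.5.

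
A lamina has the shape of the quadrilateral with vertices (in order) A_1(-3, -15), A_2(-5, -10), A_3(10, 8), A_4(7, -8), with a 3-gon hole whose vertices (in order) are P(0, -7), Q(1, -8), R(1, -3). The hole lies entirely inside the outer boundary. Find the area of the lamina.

122.5

Outer boundary:
Apply the surveyor's formula: 2A = Σ (x_i·y_{i+1} − x_{i+1}·y_i), indices taken mod 4.
Σ = (-45) + (60) + (-136) + (-129) = -250
Area = |Σ|/2 = 125.
Hole:
Apply the surveyor's formula: 2A = Σ (x_i·y_{i+1} − x_{i+1}·y_i), indices taken mod 3.
Cross-terms: 7, 5, -7  ⇒  Σ = 5
Area = |Σ|/2 = 2.5.
Net area = 125 − 2.5 = 122.5.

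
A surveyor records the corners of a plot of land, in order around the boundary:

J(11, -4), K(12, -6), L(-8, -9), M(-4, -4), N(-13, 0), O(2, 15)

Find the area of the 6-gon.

Apply the shoelace formula: 2A = Σ (x_i·y_{i+1} − x_{i+1}·y_i), indices taken mod 6.
J→K: (11)(-6) − (12)(-4) = -18
K→L: (12)(-9) − (-8)(-6) = -156
L→M: (-8)(-4) − (-4)(-9) = -4
M→N: (-4)(0) − (-13)(-4) = -52
N→O: (-13)(15) − (2)(0) = -195
O→J: (2)(-4) − (11)(15) = -173
Σ = -598
Area = |Σ|/2 = 299.

299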